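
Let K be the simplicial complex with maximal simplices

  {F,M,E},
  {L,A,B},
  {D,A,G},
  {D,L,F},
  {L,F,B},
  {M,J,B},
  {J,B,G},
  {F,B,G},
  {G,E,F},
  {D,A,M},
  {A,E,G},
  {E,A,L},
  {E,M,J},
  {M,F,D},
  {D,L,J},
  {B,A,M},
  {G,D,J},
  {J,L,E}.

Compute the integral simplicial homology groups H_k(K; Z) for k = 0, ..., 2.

Take the total order A < B < D < E < F < G < J < L < M on the vertex set. Then K (dimension 2) consists of the simplices:

  0-simplices (9): A, B, D, E, F, G, J, L, M
  1-simplices (27): AB, AD, AE, AG, AL, AM, BF, BG, BJ, BL, BM, DF, DG, DJ, DL, DM, EF, EG, EJ, EL, EM, FG, FL, FM, GJ, JL, JM
  2-simplices (18): ABL, ABM, ADG, ADM, AEG, AEL, BFG, BFL, BGJ, BJM, DFL, DFM, DGJ, DJL, EFG, EFM, EJL, EJM

Hence C_0 ≅ Z^9, C_1 ≅ Z^27, C_2 ≅ Z^18.

∂_1: C_1 → C_0 maps an edge to its endpoints' difference, ∂[p,q] = q − p. For instance
  ∂AM = M − A.
The 9×27 boundary matrix has rank 8 and Smith normal form diag(1,1,1,1,1,1,1,1).

The boundary map ∂_2: C_2 → C_1 maps a triangle to the signed sum of its edges. For instance
  ∂ADM = DM − AM + AD,
  ∂EFG = FG − EG + EF.
As a 27×18 matrix over Z this has rank 17, with invariant factors (1,1,1,1,1,1,1,1,1,1,1,1,1,1,1,1,1).

Computing H_k = (kernel of ∂_k) / (image of ∂_{k+1}):

  H_0: rank C_0 − rank ∂_1 = 9 − 8 = 1, and the invariant factors of ∂_1 are all 1, so H_0 ≅ Z.
  H_1: rank ker ∂_1 − rank ∂_2 = (27 − 8) − 17 = 2, and the invariant factors of ∂_2 are all 1, so H_1 ≅ Z^2.
  H_2: rank ker ∂_2 − rank ∂_3 = (18 − 17) − 0 = 1, and there is no ∂_3, so H_2 ≅ Z.

(K is a triangulation of the torus T^2.)

H_0 ≅ Z,  H_1 ≅ Z^2,  H_2 ≅ Z.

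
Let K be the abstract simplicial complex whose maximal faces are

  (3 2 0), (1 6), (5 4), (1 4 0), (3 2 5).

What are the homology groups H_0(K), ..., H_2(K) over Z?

Take the total order 0 < 1 < 2 < 3 < 4 < 5 < 6 on the vertex set. Then K (dimension 2) consists of the simplices:

  0-simplices (7): [0], [1], [2], [3], [4], [5], [6]
  1-simplices (10): [0,1], [0,2], [0,3], [0,4], [1,4], [1,6], [2,3], [2,5], [3,5], [4,5]
  2-simplices (3): [0,1,4], [0,2,3], [2,3,5]

Hence C_0 ≅ Z^7, C_1 ≅ Z^10, C_2 ≅ Z^3.

The boundary map ∂_1: C_1 → C_0 sends each edge [p,q] (with p < q) to q − p. For instance
  ∂[3,5] = [5] − [3].
The resulting 7×10 matrix has rank 6, and its Smith normal form has invariant factors (1,1,1,1,1,1).

Boundary ∂_2: C_2 → C_1 acts by ∂[p,q,r] = [q,r] − [p,r] + [p,q]. For instance
  ∂[2,3,5] = [3,5] − [2,5] + [2,3],
  ∂[0,2,3] = [2,3] − [0,3] + [0,2].
As a 10×3 matrix over Z this has rank 3, with invariant factors (1,1,1).

Computing H_k = (kernel of ∂_k) / (image of ∂_{k+1}):

  H_0: rank C_0 − rank ∂_1 = 7 − 6 = 1, and the invariant factors of ∂_1 are all 1, so H_0 ≅ Z.
  H_1: rank ker ∂_1 − rank ∂_2 = (10 − 6) − 3 = 1, and the invariant factors of ∂_2 are all 1, so H_1 ≅ Z.
  H_2: rank ker ∂_2 − rank ∂_3 = (3 − 3) − 0 = 0, and there is no ∂_3, so H_2 ≅ 0.

H_0 ≅ Z,  H_1 ≅ Z,  H_2 = 0.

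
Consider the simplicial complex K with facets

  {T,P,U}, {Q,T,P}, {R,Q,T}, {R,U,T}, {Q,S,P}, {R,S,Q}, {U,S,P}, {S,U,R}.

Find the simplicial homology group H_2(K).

Fix the vertex order P < Q < R < S < T < U and write every simplex with vertices in increasing order. Then dim K = 2 and the simplices of K are:

  0-simplices (6): P, Q, R, S, T, U
  1-simplices (12): PQ, PS, PT, PU, QR, QS, QT, RS, RT, RU, SU, TU
  2-simplices (8): PQS, PQT, PSU, PTU, QRS, QRT, RSU, RTU

so the chain groups are C_0 ≅ Z^6, C_1 ≅ Z^12, C_2 ≅ Z^8.

The boundary map ∂_1: C_1 → C_0 is given by ∂[p,q] = [q] − [p]. For instance
  ∂RU = U − R.
The resulting 6×12 matrix has rank 5, and its Smith normal form has invariant factors (1,1,1,1,1).

The boundary map ∂_2: C_2 → C_1 acts by ∂[p,q,r] = [q,r] − [p,r] + [p,q]. For instance
  ∂RTU = TU − RU + RT,
  ∂QRS = RS − QS + QR.
The resulting 12×8 matrix has rank 7, and its Smith normal form has invariant factors (1,1,1,1,1,1,1).

Now H_k = ker ∂_k / im ∂_{k+1}, so:

  H_2: rank ker ∂_2 − rank ∂_3 = (8 − 7) − 0 = 1, and there is no ∂_3, so H_2 ≅ Z.

(K is a triangulation of the 2-sphere S^2.)

H_2 ≅ Z.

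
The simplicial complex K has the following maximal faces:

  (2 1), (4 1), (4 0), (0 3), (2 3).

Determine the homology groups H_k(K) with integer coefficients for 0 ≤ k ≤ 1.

H_0 ≅ Z,  H_1 ≅ Z.

Fix the vertex order 0 < 1 < 2 < 3 < 4 and write every simplex with vertices in increasing order. Then dim K = 1 and the simplices of K are:

  0-simplices (5): [0], [1], [2], [3], [4]
  1-simplices (5): [0,3], [0,4], [1,2], [1,4], [2,3]

giving chain groups C_0 ≅ Z^5, C_1 ≅ Z^5.

∂_1: C_1 → C_0 maps an edge to its endpoints' difference, ∂[p,q] = q − p.
This gives a 5×5 integer matrix of rank 4; reducing to Smith normal form yields diagonal entries (1,1,1,1).

Computing H_k = (kernel of ∂_k) / (image of ∂_{k+1}):

  H_0: rank C_0 − rank ∂_1 = 5 − 4 = 1, and the invariant factors of ∂_1 are all 1, so H_0 = Z.
  H_1: rank ker ∂_1 − rank ∂_2 = (5 − 4) − 0 = 1, and there is no ∂_2, so H_1 = Z.

As a check, the Euler characteristic is 5 − 5 = 0, which agrees with 1 − 1 = 0.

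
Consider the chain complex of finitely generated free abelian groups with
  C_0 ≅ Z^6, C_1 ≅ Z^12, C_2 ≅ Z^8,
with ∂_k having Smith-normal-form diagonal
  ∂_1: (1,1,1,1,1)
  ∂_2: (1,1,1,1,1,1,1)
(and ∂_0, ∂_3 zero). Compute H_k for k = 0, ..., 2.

H_0 = Z,  H_1 = 0,  H_2 = Z.

H_0: b_0 = 6 − 0 − 5 = 1; torsion from ∂_1 factors > 1: none. So H_0 = Z.
H_1: b_1 = 12 − 5 − 7 = 0; torsion from ∂_2 factors > 1: none. So H_1 = 0.
H_2: b_2 = 8 − 7 − 0 = 1; torsion from ∂_3 factors > 1: none. So H_2 = Z.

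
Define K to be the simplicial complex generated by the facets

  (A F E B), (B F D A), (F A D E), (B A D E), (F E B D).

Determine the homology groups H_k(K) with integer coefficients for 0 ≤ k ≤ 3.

H_0 = Z,  H_1 = 0,  H_2 = 0,  H_3 = Z.

We work with the vertex ordering A < B < D < E < F. The simplices of K, each written with vertices in increasing order, are:

  0-simplices (5): A, B, D, E, F
  1-simplices (10): AB, AD, AE, AF, BD, BE, BF, DE, DF, EF
  2-simplices (10): ABD, ABE, ABF, ADE, ADF, AEF, BDE, BDF, BEF, DEF
  3-simplices (5): ABDE, ABDF, ABEF, ADEF, BDEF

giving chain groups C_0 ≅ Z^5, C_1 ≅ Z^10, C_2 ≅ Z^10, C_3 ≅ Z^5.

The boundary map ∂_1: C_1 → C_0 is given by ∂[p,q] = [q] − [p]. For instance
  ∂DE = E − D.
This gives a 5×10 integer matrix of rank 4; reducing to Smith normal form yields diagonal entries (1,1,1,1).

The boundary map ∂_2: C_2 → C_1 acts by ∂[p,q,r] = [q,r] − [p,r] + [p,q]. For instance
  ∂BDE = DE − BE + BD,
  ∂DEF = EF − DF + DE.
As a 10×10 matrix over Z this has rank 6, with invariant factors (1,1,1,1,1,1).

The boundary map ∂_3: C_3 → C_2 sends each 3-simplex σ to the alternating sum Σ_i (−1)^i (σ with its i-th vertex removed). For instance
  ∂ADEF = DEF − AEF + ADF − ADE,
  ∂BDEF = DEF − BEF + BDF − BDE.
The 10×5 boundary matrix has rank 4 and Smith normal form diag(1,1,1,1).

Now H_k = ker ∂_k / im ∂_{k+1}, so:

  H_0: rank C_0 − rank ∂_1 = 5 − 4 = 1, and the invariant factors of ∂_1 are all 1, so H_0 ≅ Z.
  H_1: rank ker ∂_1 − rank ∂_2 = (10 − 4) − 6 = 0, and the invariant factors of ∂_2 are all 1, so H_1 ≅ 0.
  H_2: rank ker ∂_2 − rank ∂_3 = (10 − 6) − 4 = 0, and the invariant factors of ∂_3 are all 1, so H_2 ≅ 0.
  H_3: rank ker ∂_3 − rank ∂_4 = (5 − 4) − 0 = 1, and there is no ∂_4, so H_3 ≅ Z.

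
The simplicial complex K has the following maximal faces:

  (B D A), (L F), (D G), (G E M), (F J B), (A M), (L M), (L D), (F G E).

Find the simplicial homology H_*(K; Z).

Fix the vertex order A < B < D < E < F < G < J < L < M and write every simplex with vertices in increasing order. Then dim K = 2 and the simplices of K are:

  0-simplices (9): A, B, D, E, F, G, J, L, M
  1-simplices (16): AB, AD, AM, BD, BF, BJ, DG, DL, EF, EG, EM, FG, FJ, FL, GM, LM
  2-simplices (4): ABD, BFJ, EFG, EGM

giving chain groups C_0 ≅ Z^9, C_1 ≅ Z^16, C_2 ≅ Z^4.

Boundary ∂_1: C_1 → C_0 is given by ∂[p,q] = [q] − [p]. For instance
  ∂EM = M − E.
The 9×16 boundary matrix has rank 8 and Smith normal form diag(1,1,1,1,1,1,1,1).

Boundary ∂_2: C_2 → C_1 sends each 2-simplex [p,q,r] to [q,r] − [p,r] + [p,q]. For instance
  ∂EFG = FG − EG + EF,
  ∂ABD = BD − AD + AB.
The 16×4 boundary matrix has rank 4 and Smith normal form diag(1,1,1,1).

From H_k ≅ ker(∂_k) / im(∂_{k+1}) we obtain:

  H_0: rank C_0 − rank ∂_1 = 9 − 8 = 1, and the invariant factors of ∂_1 are all 1, so H_0 = Z.
  H_1: rank ker ∂_1 − rank ∂_2 = (16 − 8) − 4 = 4, and the invariant factors of ∂_2 are all 1, so H_1 = Z^4.
  H_2: rank ker ∂_2 − rank ∂_3 = (4 − 4) − 0 = 0, and there is no ∂_3, so H_2 = 0.

H_0 ≅ Z,  H_1 ≅ Z^4,  H_2 = 0.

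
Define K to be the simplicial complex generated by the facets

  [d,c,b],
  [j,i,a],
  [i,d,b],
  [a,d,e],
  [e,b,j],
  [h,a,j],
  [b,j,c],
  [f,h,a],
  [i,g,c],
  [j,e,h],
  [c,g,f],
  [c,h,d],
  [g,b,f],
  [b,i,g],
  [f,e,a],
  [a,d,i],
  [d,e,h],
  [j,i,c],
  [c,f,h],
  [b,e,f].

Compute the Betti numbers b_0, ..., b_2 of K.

b_0 = 1, b_1 = 1, b_2 = 0.

K has 10 vertices, 30 edges, 20 triangles.
rank ∂_0 = 0, rank ∂_1 = 9 ⇒ b_0 = 10 − 0 − 9 = 1; all invariant factors of ∂_1 are 1 so no torsion. So H_0 ≅ Z.
rank ∂_1 = 9, rank ∂_2 = 20 ⇒ b_1 = 30 − 9 − 20 = 1; ∂_2 has invariant factor(s) [2] giving torsion. So H_1 ≅ Z ⊕ Z_2.
rank ∂_2 = 20, rank ∂_3 = 0 ⇒ b_2 = 20 − 20 − 0 = 0. So H_2 ≅ 0.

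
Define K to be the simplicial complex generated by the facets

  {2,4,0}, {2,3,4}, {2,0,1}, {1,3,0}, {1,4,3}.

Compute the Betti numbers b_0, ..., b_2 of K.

b_0 = 1, b_1 = 1, b_2 = 0.

Order the vertices as 0 < 1 < 2 < 3 < 4. Listing each simplex with vertices in this order, K has dimension 2 with simplices:

  0-simplices (5): [0], [1], [2], [3], [4]
  1-simplices (10): [0,1], [0,2], [0,3], [0,4], [1,2], [1,3], [1,4], [2,3], [2,4], [3,4]
  2-simplices (5): [0,1,2], [0,1,3], [0,2,4], [1,3,4], [2,3,4]

giving chain groups C_0 ≅ Z^5, C_1 ≅ Z^10, C_2 ≅ Z^5.

Boundary ∂_1: C_1 → C_0 maps an edge to its endpoints' difference, ∂[p,q] = q − p.
The 5×10 boundary matrix has rank 4 and Smith normal form diag(1,1,1,1).

Boundary ∂_2: C_2 → C_1 sends each 2-simplex [p,q,r] to [q,r] − [p,r] + [p,q]. For instance
  ∂[1,3,4] = [3,4] − [1,4] + [1,3],
  ∂[0,2,4] = [2,4] − [0,4] + [0,2].
This gives a 10×5 integer matrix of rank 5; reducing to Smith normal form yields diagonal entries (1,1,1,1,1).

From H_k ≅ ker(∂_k) / im(∂_{k+1}) we obtain:

  H_0: rank C_0 − rank ∂_1 = 5 − 4 = 1, and the invariant factors of ∂_1 are all 1, so H_0 ≅ Z.
  H_1: rank ker ∂_1 − rank ∂_2 = (10 − 4) − 5 = 1, and the invariant factors of ∂_2 are all 1, so H_1 ≅ Z.
  H_2: rank ker ∂_2 − rank ∂_3 = (5 − 5) − 0 = 0, and there is no ∂_3, so H_2 ≅ 0.

Hence the Betti numbers are b_0 = 1, b_1 = 1, b_2 = 0.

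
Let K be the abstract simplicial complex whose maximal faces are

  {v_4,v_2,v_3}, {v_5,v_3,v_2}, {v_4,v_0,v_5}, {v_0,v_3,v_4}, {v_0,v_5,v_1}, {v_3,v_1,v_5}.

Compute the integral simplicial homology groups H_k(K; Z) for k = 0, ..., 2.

H_0 ≅ Z,  H_1 ≅ Z,  H_2 = 0.

Take the total order v_0 < v_1 < v_2 < v_3 < v_4 < v_5 on the vertex set. Then K (dimension 2) consists of the simplices:

  0-simplices (6): [v_0], [v_1], [v_2], [v_3], [v_4], [v_5]
  1-simplices (12): [v_0,v_1], [v_0,v_3], [v_0,v_4], [v_0,v_5], [v_1,v_3], [v_1,v_5], [v_2,v_3], [v_2,v_4], [v_2,v_5], [v_3,v_4], [v_3,v_5], [v_4,v_5]
  2-simplices (6): [v_0,v_1,v_5], [v_0,v_3,v_4], [v_0,v_4,v_5], [v_1,v_3,v_5], [v_2,v_3,v_4], [v_2,v_3,v_5]

Hence C_0 ≅ Z^6, C_1 ≅ Z^12, C_2 ≅ Z^6.

∂_1: C_1 → C_0 sends each edge [p,q] (with p < q) to q − p.
The 6×12 boundary matrix has rank 5 and Smith normal form diag(1,1,1,1,1).

∂_2: C_2 → C_1 maps a triangle to the signed sum of its edges. For instance
  ∂[v_0,v_1,v_5] = [v_1,v_5] − [v_0,v_5] + [v_0,v_1],
  ∂[v_2,v_3,v_5] = [v_3,v_5] − [v_2,v_5] + [v_2,v_3].
As a 12×6 matrix over Z this has rank 6, with invariant factors (1,1,1,1,1,1).

From H_k ≅ ker(∂_k) / im(∂_{k+1}) we obtain:

  H_0: rank C_0 − rank ∂_1 = 6 − 5 = 1, and the invariant factors of ∂_1 are all 1, so H_0 = Z.
  H_1: rank ker ∂_1 − rank ∂_2 = (12 − 5) − 6 = 1, and the invariant factors of ∂_2 are all 1, so H_1 = Z.
  H_2: rank ker ∂_2 − rank ∂_3 = (6 − 6) − 0 = 0, and there is no ∂_3, so H_2 = 0.

(K is a triangulation of the cylinder S^1 x I.)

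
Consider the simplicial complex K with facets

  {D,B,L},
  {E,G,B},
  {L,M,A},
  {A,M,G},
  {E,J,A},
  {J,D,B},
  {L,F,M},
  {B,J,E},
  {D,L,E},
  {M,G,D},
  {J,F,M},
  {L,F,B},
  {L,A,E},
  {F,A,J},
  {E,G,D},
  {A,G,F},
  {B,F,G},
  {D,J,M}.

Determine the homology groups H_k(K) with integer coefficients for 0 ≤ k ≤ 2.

Order the vertices as A < B < D < E < F < G < J < L < M. Listing each simplex with vertices in this order, K has dimension 2 with simplices:

  0-simplices (9): A, B, D, E, F, G, J, L, M
  1-simplices (27): AE, AF, AG, AJ, AL, AM, BD, BE, BF, BG, BJ, BL, DE, DG, DJ, DL, DM, EG, EJ, EL, FG, FJ, FL, FM, GM, JM, LM
  2-simplices (18): AEJ, AEL, AFG, AFJ, AGM, ALM, BDJ, BDL, BEG, BEJ, BFG, BFL, DEG, DEL, DGM, DJM, FJM, FLM

so the chain groups are C_0 ≅ Z^9, C_1 ≅ Z^27, C_2 ≅ Z^18.

The boundary map ∂_1: C_1 → C_0 is given by ∂[p,q] = [q] − [p]. For instance
  ∂AG = G − A.
This gives a 9×27 integer matrix of rank 8; reducing to Smith normal form yields diagonal entries (1,1,1,1,1,1,1,1).

Boundary ∂_2: C_2 → C_1 sends each 2-simplex [p,q,r] to [q,r] − [p,r] + [p,q]. For instance
  ∂ALM = LM − AM + AL,
  ∂AFJ = FJ − AJ + AF.
This gives a 27×18 integer matrix of rank 18; reducing to Smith normal form yields diagonal entries (1,1,1,1,1,1,1,1,1,1,1,1,1,1,1,1,1,2).

From H_k ≅ ker(∂_k) / im(∂_{k+1}) we obtain:

  H_0: rank C_0 − rank ∂_1 = 9 − 8 = 1, and the invariant factors of ∂_1 are all 1, so H_0 = Z.
  H_1: rank ker ∂_1 − rank ∂_2 = (27 − 8) − 18 = 1, and ∂_2 has invariant factor 2 > 1, so H_1 = Z ⊕ Z/2.
  H_2: rank ker ∂_2 − rank ∂_3 = (18 − 18) − 0 = 0, and there is no ∂_3, so H_2 = 0.

H_0 = Z,  H_1 = Z ⊕ Z/2,  H_2 = 0.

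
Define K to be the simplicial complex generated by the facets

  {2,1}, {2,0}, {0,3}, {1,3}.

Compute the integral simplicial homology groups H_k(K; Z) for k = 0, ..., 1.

H_0 ≅ Z,  H_1 ≅ Z.

Take the total order 0 < 1 < 2 < 3 on the vertex set. Then K (dimension 1) consists of the simplices:

  0-simplices (4): [0], [1], [2], [3]
  1-simplices (4): [0,2], [0,3], [1,2], [1,3]

Hence C_0 ≅ Z^4, C_1 ≅ Z^4.

The boundary map ∂_1: C_1 → C_0 maps an edge to its endpoints' difference, ∂[p,q] = q − p.
The 4×4 boundary matrix has rank 3 and Smith normal form diag(1,1,1).

Reading off H_k = ker ∂_k / im ∂_{k+1}:

  H_0: rank C_0 − rank ∂_1 = 4 − 3 = 1, and the invariant factors of ∂_1 are all 1, so H_0 ≅ Z.
  H_1: rank ker ∂_1 − rank ∂_2 = (4 − 3) − 0 = 1, and there is no ∂_2, so H_1 ≅ Z.

As a check, the Euler characteristic is 4 − 4 = 0, which agrees with 1 − 1 = 0.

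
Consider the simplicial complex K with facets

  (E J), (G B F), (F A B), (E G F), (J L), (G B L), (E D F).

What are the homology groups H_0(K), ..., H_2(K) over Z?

Take the total order A < B < D < E < F < G < J < L on the vertex set. Then K (dimension 2) consists of the simplices:

  0-simplices (8): A, B, D, E, F, G, J, L
  1-simplices (13): AB, AF, BF, BG, BL, DE, DF, EF, EG, EJ, FG, GL, JL
  2-simplices (5): ABF, BFG, BGL, DEF, EFG

Hence C_0 ≅ Z^8, C_1 ≅ Z^13, C_2 ≅ Z^5.

The boundary map ∂_1: C_1 → C_0 is given by ∂[p,q] = [q] − [p].
As a 8×13 matrix over Z this has rank 7, with invariant factors (1,1,1,1,1,1,1).

The boundary map ∂_2: C_2 → C_1 maps a triangle to the signed sum of its edges. For instance
  ∂DEF = EF − DF + DE,
  ∂BFG = FG − BG + BF.
As a 13×5 matrix over Z this has rank 5, with invariant factors (1,1,1,1,1).

From H_k ≅ ker(∂_k) / im(∂_{k+1}) we obtain:

  H_0: rank C_0 − rank ∂_1 = 8 − 7 = 1, and the invariant factors of ∂_1 are all 1, so H_0 ≅ Z.
  H_1: rank ker ∂_1 − rank ∂_2 = (13 − 7) − 5 = 1, and the invariant factors of ∂_2 are all 1, so H_1 ≅ Z.
  H_2: rank ker ∂_2 − rank ∂_3 = (5 − 5) − 0 = 0, and there is no ∂_3, so H_2 ≅ 0.

H_0 ≅ Z,  H_1 ≅ Z,  H_2 = 0.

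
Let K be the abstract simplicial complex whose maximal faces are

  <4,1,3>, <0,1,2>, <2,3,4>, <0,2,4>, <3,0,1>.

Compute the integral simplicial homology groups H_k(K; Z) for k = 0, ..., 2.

Order the vertices as 0 < 1 < 2 < 3 < 4. Listing each simplex with vertices in this order, K has dimension 2 with simplices:

  0-simplices (5): [0], [1], [2], [3], [4]
  1-simplices (10): [0,1], [0,2], [0,3], [0,4], [1,2], [1,3], [1,4], [2,3], [2,4], [3,4]
  2-simplices (5): [0,1,2], [0,1,3], [0,2,4], [1,3,4], [2,3,4]

giving chain groups C_0 ≅ Z^5, C_1 ≅ Z^10, C_2 ≅ Z^5.

Boundary ∂_1: C_1 → C_0 is given by ∂[p,q] = [q] − [p]. For instance
  ∂[0,4] = [4] − [0].
This gives a 5×10 integer matrix of rank 4; reducing to Smith normal form yields diagonal entries (1,1,1,1).

∂_2: C_2 → C_1 maps a triangle to the signed sum of its edges. For instance
  ∂[0,2,4] = [2,4] − [0,4] + [0,2],
  ∂[0,1,2] = [1,2] − [0,2] + [0,1].
The resulting 10×5 matrix has rank 5, and its Smith normal form has invariant factors (1,1,1,1,1).

Now H_k = ker ∂_k / im ∂_{k+1}, so:

  H_0: rank C_0 − rank ∂_1 = 5 − 4 = 1, and the invariant factors of ∂_1 are all 1, so H_0 = Z.
  H_1: rank ker ∂_1 − rank ∂_2 = (10 − 4) − 5 = 1, and the invariant factors of ∂_2 are all 1, so H_1 = Z.
  H_2: rank ker ∂_2 − rank ∂_3 = (5 − 5) − 0 = 0, and there is no ∂_3, so H_2 = 0.

(K is a triangulation of the Möbius band.)

H_0 ≅ Z,  H_1 ≅ Z,  H_2 = 0.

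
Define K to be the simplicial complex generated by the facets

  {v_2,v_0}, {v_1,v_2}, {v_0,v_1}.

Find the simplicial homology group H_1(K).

H_1 ≅ Z.

K has 3 vertices, 3 edges.
rank ∂_1 = 2, rank ∂_2 = 0 ⇒ b_1 = 3 − 2 − 0 = 1. So H_1 = Z.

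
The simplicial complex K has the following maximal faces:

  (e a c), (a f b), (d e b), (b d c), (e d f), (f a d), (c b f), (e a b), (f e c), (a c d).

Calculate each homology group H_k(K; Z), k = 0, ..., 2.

K has 6 vertices, 15 edges, 10 triangles.
rank ∂_0 = 0, rank ∂_1 = 5 ⇒ b_0 = 6 − 0 − 5 = 1; all invariant factors of ∂_1 are 1 so no torsion. So H_0 ≅ Z.
rank ∂_1 = 5, rank ∂_2 = 10 ⇒ b_1 = 15 − 5 − 10 = 0; ∂_2 has invariant factor(s) [2] giving torsion. So H_1 ≅ Z/2.
rank ∂_2 = 10, rank ∂_3 = 0 ⇒ b_2 = 10 − 10 − 0 = 0. So H_2 ≅ 0.

H_0 = Z,  H_1 = Z/2,  H_2 = 0.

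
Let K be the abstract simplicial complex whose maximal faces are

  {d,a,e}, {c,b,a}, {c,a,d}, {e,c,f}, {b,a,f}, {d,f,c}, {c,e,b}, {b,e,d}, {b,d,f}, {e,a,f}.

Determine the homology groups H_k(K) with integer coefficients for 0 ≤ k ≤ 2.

Order the vertices as a < b < c < d < e < f. Listing each simplex with vertices in this order, K has dimension 2 with simplices:

  0-simplices (6): a, b, c, d, e, f
  1-simplices (15): ab, ac, ad, ae, af, bc, bd, be, bf, cd, ce, cf, de, df, ef
  2-simplices (10): abc, abf, acd, ade, aef, bce, bde, bdf, cdf, cef

so the chain groups are C_0 ≅ Z^6, C_1 ≅ Z^15, C_2 ≅ Z^10.

Boundary ∂_1: C_1 → C_0 is given by ∂[p,q] = [q] − [p].
The 6×15 boundary matrix has rank 5 and Smith normal form diag(1,1,1,1,1).

Boundary ∂_2: C_2 → C_1 maps a triangle to the signed sum of its edges. For instance
  ∂bde = de − be + bd,
  ∂ade = de − ae + ad.
The 15×10 boundary matrix has rank 10 and Smith normal form diag(1,1,1,1,1,1,1,1,1,2).

Reading off H_k = ker ∂_k / im ∂_{k+1}:

  H_0: rank C_0 − rank ∂_1 = 6 − 5 = 1, and the invariant factors of ∂_1 are all 1, so H_0 ≅ Z.
  H_1: rank ker ∂_1 − rank ∂_2 = (15 − 5) − 10 = 0, and ∂_2 has invariant factor 2 > 1, so H_1 ≅ Z/2.
  H_2: rank ker ∂_2 − rank ∂_3 = (10 − 10) − 0 = 0, and there is no ∂_3, so H_2 ≅ 0.

H_0 ≅ Z,  H_1 ≅ Z/2,  H_2 = 0.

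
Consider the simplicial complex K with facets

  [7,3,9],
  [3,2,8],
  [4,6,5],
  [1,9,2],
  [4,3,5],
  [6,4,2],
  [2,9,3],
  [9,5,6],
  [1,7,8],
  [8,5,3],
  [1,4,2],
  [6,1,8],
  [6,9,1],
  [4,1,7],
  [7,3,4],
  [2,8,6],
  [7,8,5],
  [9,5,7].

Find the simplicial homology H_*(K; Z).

H_0 = Z,  H_1 = Z ⊕ Z/2Z,  H_2 = 0.

We work with the vertex ordering 1 < 2 < 3 < 4 < 5 < 6 < 7 < 8 < 9. The simplices of K, each written with vertices in increasing order, are:

  0-simplices (9): [1], [2], [3], [4], [5], [6], [7], [8], [9]
  1-simplices (27): (27 of them)
  2-simplices (18): [1,2,4], [1,2,9], [1,4,7], [1,6,8], [1,6,9], [1,7,8], [2,3,8], [2,3,9], [2,4,6], [2,6,8], [3,4,5], [3,4,7], [3,5,8], [3,7,9], [4,5,6], [5,6,9], [5,7,8], [5,7,9]

so the chain groups are C_0 ≅ Z^9, C_1 ≅ Z^27, C_2 ≅ Z^18.

∂_1: C_1 → C_0 maps an edge to its endpoints' difference, ∂[p,q] = q − p.
This gives a 9×27 integer matrix of rank 8; reducing to Smith normal form yields diagonal entries (1,1,1,1,1,1,1,1).

The boundary map ∂_2: C_2 → C_1 maps a triangle to the signed sum of its edges. For instance
  ∂[1,2,4] = [2,4] − [1,4] + [1,2],
  ∂[1,6,9] = [6,9] − [1,9] + [1,6].
As a 27×18 matrix over Z this has rank 18, with invariant factors (1,1,1,1,1,1,1,1,1,1,1,1,1,1,1,1,1,2).

Now H_k = ker ∂_k / im ∂_{k+1}, so:

  H_0: rank C_0 − rank ∂_1 = 9 − 8 = 1, and the invariant factors of ∂_1 are all 1, so H_0 ≅ Z.
  H_1: rank ker ∂_1 − rank ∂_2 = (27 − 8) − 18 = 1, and ∂_2 has invariant factor 2 > 1, so H_1 ≅ Z ⊕ Z/2Z.
  H_2: rank ker ∂_2 − rank ∂_3 = (18 − 18) − 0 = 0, and there is no ∂_3, so H_2 ≅ 0.

As a check, the Euler characteristic is 9 − 27 + 18 = 0, which agrees with 1 − 1 + 0 = 0.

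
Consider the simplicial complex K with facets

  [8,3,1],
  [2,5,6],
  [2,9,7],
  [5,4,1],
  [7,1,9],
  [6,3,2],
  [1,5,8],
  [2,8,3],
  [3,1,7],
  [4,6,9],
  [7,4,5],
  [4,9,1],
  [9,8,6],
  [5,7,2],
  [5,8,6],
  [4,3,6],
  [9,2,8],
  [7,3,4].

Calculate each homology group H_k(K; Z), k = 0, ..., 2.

H_0 = Z,  H_1 = Z ⊕ Z/2Z,  H_2 = 0.

K has 9 vertices, 27 edges, 18 triangles.
rank ∂_0 = 0, rank ∂_1 = 8 ⇒ b_0 = 9 − 0 − 8 = 1; all invariant factors of ∂_1 are 1 so no torsion. So H_0 = Z.
rank ∂_1 = 8, rank ∂_2 = 18 ⇒ b_1 = 27 − 8 − 18 = 1; ∂_2 has invariant factor(s) [2] giving torsion. So H_1 = Z ⊕ Z/2Z.
rank ∂_2 = 18, rank ∂_3 = 0 ⇒ b_2 = 18 − 18 − 0 = 0. So H_2 = 0.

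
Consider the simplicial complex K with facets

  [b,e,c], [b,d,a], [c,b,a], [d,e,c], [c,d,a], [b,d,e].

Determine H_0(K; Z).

H_0 = Z.

Take the total order a < b < c < d < e on the vertex set. Then K (dimension 2) consists of the simplices:

  0-simplices (5): a, b, c, d, e
  1-simplices (9): ab, ac, ad, bc, bd, be, cd, ce, de
  2-simplices (6): abc, abd, acd, bce, bde, cde

Hence C_0 ≅ Z^5, C_1 ≅ Z^9, C_2 ≅ Z^6.

The boundary map ∂_1: C_1 → C_0 is given by ∂[p,q] = [q] − [p]. For instance
  ∂cd = d − c.
As a 5×9 matrix over Z this has rank 4, with invariant factors (1,1,1,1).

Boundary ∂_2: C_2 → C_1 sends each 2-simplex [p,q,r] to [q,r] − [p,r] + [p,q]. For instance
  ∂bce = ce − be + bc,
  ∂cde = de − ce + cd.
The resulting 9×6 matrix has rank 5, and its Smith normal form has invariant factors (1,1,1,1,1).

From H_k ≅ ker(∂_k) / im(∂_{k+1}) we obtain:

  H_0: rank C_0 − rank ∂_1 = 5 − 4 = 1, and the invariant factors of ∂_1 are all 1, so H_0 = Z.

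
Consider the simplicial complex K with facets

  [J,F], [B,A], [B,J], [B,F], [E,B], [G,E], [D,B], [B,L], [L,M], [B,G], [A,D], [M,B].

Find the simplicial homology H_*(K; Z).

Take the total order A < B < D < E < F < G < J < L < M on the vertex set. Then K (dimension 1) consists of the simplices:

  0-simplices (9): A, B, D, E, F, G, J, L, M
  1-simplices (12): AB, AD, BD, BE, BF, BG, BJ, BL, BM, EG, FJ, LM

so the chain groups are C_0 ≅ Z^9, C_1 ≅ Z^12.

Boundary ∂_1: C_1 → C_0 is given by ∂[p,q] = [q] − [p]. For instance
  ∂BG = G − B.
As a 9×12 matrix over Z this has rank 8, with invariant factors (1,1,1,1,1,1,1,1).

From H_k ≅ ker(∂_k) / im(∂_{k+1}) we obtain:

  H_0: rank C_0 − rank ∂_1 = 9 − 8 = 1, and the invariant factors of ∂_1 are all 1, so H_0 = Z.
  H_1: rank ker ∂_1 − rank ∂_2 = (12 − 8) − 0 = 4, and there is no ∂_2, so H_1 = Z^4.

(K is a triangulation of a wedge of 4 circles.)

H_0 ≅ Z,  H_1 ≅ Z^4.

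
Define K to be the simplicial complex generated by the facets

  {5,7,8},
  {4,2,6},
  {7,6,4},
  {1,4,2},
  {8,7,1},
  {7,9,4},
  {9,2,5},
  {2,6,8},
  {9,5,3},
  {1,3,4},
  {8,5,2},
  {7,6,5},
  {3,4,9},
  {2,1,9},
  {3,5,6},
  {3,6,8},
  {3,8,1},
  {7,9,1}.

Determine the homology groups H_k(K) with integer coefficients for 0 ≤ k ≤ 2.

Fix the vertex order 1 < 2 < 3 < 4 < 5 < 6 < 7 < 8 < 9 and write every simplex with vertices in increasing order. Then dim K = 2 and the simplices of K are:

  0-simplices (9): [1], [2], [3], [4], [5], [6], [7], [8], [9]
  1-simplices (27): (27 of them)
  2-simplices (18): [1,2,4], [1,2,9], [1,3,4], [1,3,8], [1,7,8], [1,7,9], [2,4,6], [2,5,8], [2,5,9], [2,6,8], [3,4,9], [3,5,6], [3,5,9], [3,6,8], [4,6,7], [4,7,9], [5,6,7], [5,7,8]

giving chain groups C_0 ≅ Z^9, C_1 ≅ Z^27, C_2 ≅ Z^18.

∂_1: C_1 → C_0 sends each edge [p,q] (with p < q) to q − p.
The resulting 9×27 matrix has rank 8, and its Smith normal form has invariant factors (1,1,1,1,1,1,1,1).

Boundary ∂_2: C_2 → C_1 sends each 2-simplex [p,q,r] to [q,r] − [p,r] + [p,q]. For instance
  ∂[3,4,9] = [4,9] − [3,9] + [3,4],
  ∂[1,3,4] = [3,4] − [1,4] + [1,3].
As a 27×18 matrix over Z this has rank 18, with invariant factors (1,1,1,1,1,1,1,1,1,1,1,1,1,1,1,1,1,2).

Reading off H_k = ker ∂_k / im ∂_{k+1}:

  H_0: rank C_0 − rank ∂_1 = 9 − 8 = 1, and the invariant factors of ∂_1 are all 1, so H_0 ≅ Z.
  H_1: rank ker ∂_1 − rank ∂_2 = (27 − 8) − 18 = 1, and ∂_2 has invariant factor 2 > 1, so H_1 ≅ Z ⊕ Z/2Z.
  H_2: rank ker ∂_2 − rank ∂_3 = (18 − 18) − 0 = 0, and there is no ∂_3, so H_2 ≅ 0.

As a check, the Euler characteristic is 9 − 27 + 18 = 0, which agrees with 1 − 1 + 0 = 0.

H_0 = Z,  H_1 = Z ⊕ Z/2Z,  H_2 = 0.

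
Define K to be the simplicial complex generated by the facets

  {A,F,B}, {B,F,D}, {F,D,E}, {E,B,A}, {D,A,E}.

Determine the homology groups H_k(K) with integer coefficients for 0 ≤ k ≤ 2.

K has 5 vertices, 10 edges, 5 triangles.
rank ∂_0 = 0, rank ∂_1 = 4 ⇒ b_0 = 5 − 0 − 4 = 1; all invariant factors of ∂_1 are 1 so no torsion. So H_0 = Z.
rank ∂_1 = 4, rank ∂_2 = 5 ⇒ b_1 = 10 − 4 − 5 = 1; all invariant factors of ∂_2 are 1 so no torsion. So H_1 = Z.
rank ∂_2 = 5, rank ∂_3 = 0 ⇒ b_2 = 5 − 5 − 0 = 0. So H_2 = 0.

H_0 ≅ Z,  H_1 ≅ Z,  H_2 = 0.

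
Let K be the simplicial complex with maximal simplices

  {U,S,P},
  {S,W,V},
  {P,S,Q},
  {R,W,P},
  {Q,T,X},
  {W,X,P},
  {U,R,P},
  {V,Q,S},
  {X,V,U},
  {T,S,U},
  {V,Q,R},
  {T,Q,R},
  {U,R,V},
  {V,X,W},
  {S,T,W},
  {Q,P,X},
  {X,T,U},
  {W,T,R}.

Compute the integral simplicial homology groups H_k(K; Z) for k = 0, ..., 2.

We work with the vertex ordering P < Q < R < S < T < U < V < W < X. The simplices of K, each written with vertices in increasing order, are:

  0-simplices (9): P, Q, R, S, T, U, V, W, X
  1-simplices (27): PQ, PR, PS, PU, PW, PX, QR, QS, QT, QV, QX, RT, RU, RV, RW, ST, SU, SV, SW, TU, TW, TX, UV, UX, VW, VX, WX
  2-simplices (18): PQS, PQX, PRU, PRW, PSU, PWX, QRT, QRV, QSV, QTX, RTW, RUV, STU, STW, SVW, TUX, UVX, VWX

giving chain groups C_0 ≅ Z^9, C_1 ≅ Z^27, C_2 ≅ Z^18.

Boundary ∂_1: C_1 → C_0 maps an edge to its endpoints' difference, ∂[p,q] = q − p. For instance
  ∂SW = W − S.
The resulting 9×27 matrix has rank 8, and its Smith normal form has invariant factors (1,1,1,1,1,1,1,1).

The boundary map ∂_2: C_2 → C_1 acts by ∂[p,q,r] = [q,r] − [p,r] + [p,q]. For instance
  ∂PWX = WX − PX + PW,
  ∂QRV = RV − QV + QR.
The resulting 27×18 matrix has rank 17, and its Smith normal form has invariant factors (1,1,1,1,1,1,1,1,1,1,1,1,1,1,1,1,1).

Now H_k = ker ∂_k / im ∂_{k+1}, so:

  H_0: rank C_0 − rank ∂_1 = 9 − 8 = 1, and the invariant factors of ∂_1 are all 1, so H_0 ≅ Z.
  H_1: rank ker ∂_1 − rank ∂_2 = (27 − 8) − 17 = 2, and the invariant factors of ∂_2 are all 1, so H_1 ≅ Z^2.
  H_2: rank ker ∂_2 − rank ∂_3 = (18 − 17) − 0 = 1, and there is no ∂_3, so H_2 ≅ Z.

(K is a triangulation of the torus T^2.)

H_0 ≅ Z,  H_1 ≅ Z^2,  H_2 ≅ Z.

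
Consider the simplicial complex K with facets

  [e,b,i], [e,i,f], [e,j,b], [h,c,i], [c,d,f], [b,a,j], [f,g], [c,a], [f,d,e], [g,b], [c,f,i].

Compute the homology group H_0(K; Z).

Order the vertices as a < b < c < d < e < f < g < h < i < j. Listing each simplex with vertices in this order, K has dimension 2 with simplices:

  0-simplices (10): a, b, c, d, e, f, g, h, i, j
  1-simplices (19): ab, ac, aj, be, bg, bi, bj, cd, cf, ch, ci, de, df, ef, ei, ej, fg, fi, hi
  2-simplices (8): abj, bei, bej, cdf, cfi, chi, def, efi

giving chain groups C_0 ≅ Z^10, C_1 ≅ Z^19, C_2 ≅ Z^8.

∂_1: C_1 → C_0 is given by ∂[p,q] = [q] − [p]. For instance
  ∂fg = g − f.
As a 10×19 matrix over Z this has rank 9, with invariant factors (1,1,1,1,1,1,1,1,1).

Boundary ∂_2: C_2 → C_1 acts by ∂[p,q,r] = [q,r] − [p,r] + [p,q]. For instance
  ∂abj = bj − aj + ab,
  ∂chi = hi − ci + ch.
This gives a 19×8 integer matrix of rank 8; reducing to Smith normal form yields diagonal entries (1,1,1,1,1,1,1,1).

Now H_k = ker ∂_k / im ∂_{k+1}, so:

  H_0: rank C_0 − rank ∂_1 = 10 − 9 = 1, and the invariant factors of ∂_1 are all 1, so H_0 = Z.

H_0 ≅ Z.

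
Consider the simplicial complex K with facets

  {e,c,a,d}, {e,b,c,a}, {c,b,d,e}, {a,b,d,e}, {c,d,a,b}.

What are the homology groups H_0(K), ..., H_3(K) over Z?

Take the total order a < b < c < d < e on the vertex set. Then K (dimension 3) consists of the simplices:

  0-simplices (5): a, b, c, d, e
  1-simplices (10): ab, ac, ad, ae, bc, bd, be, cd, ce, de
  2-simplices (10): abc, abd, abe, acd, ace, ade, bcd, bce, bde, cde
  3-simplices (5): abcd, abce, abde, acde, bcde

giving chain groups C_0 ≅ Z^5, C_1 ≅ Z^10, C_2 ≅ Z^10, C_3 ≅ Z^5.

The boundary map ∂_1: C_1 → C_0 sends each edge [p,q] (with p < q) to q − p.
As a 5×10 matrix over Z this has rank 4, with invariant factors (1,1,1,1).

The boundary map ∂_2: C_2 → C_1 acts by ∂[p,q,r] = [q,r] − [p,r] + [p,q]. For instance
  ∂ade = de − ae + ad,
  ∂abe = be − ae + ab.
The 10×10 boundary matrix has rank 6 and Smith normal form diag(1,1,1,1,1,1).

The boundary map ∂_3: C_3 → C_2 sends each 3-simplex σ to the alternating sum Σ_i (−1)^i (σ with its i-th vertex removed). For instance
  ∂abce = bce − ace + abe − abc,
  ∂abcd = bcd − acd + abd − abc.
This gives a 10×5 integer matrix of rank 4; reducing to Smith normal form yields diagonal entries (1,1,1,1).

From H_k ≅ ker(∂_k) / im(∂_{k+1}) we obtain:

  H_0: rank C_0 − rank ∂_1 = 5 − 4 = 1, and the invariant factors of ∂_1 are all 1, so H_0 = Z.
  H_1: rank ker ∂_1 − rank ∂_2 = (10 − 4) − 6 = 0, and the invariant factors of ∂_2 are all 1, so H_1 = 0.
  H_2: rank ker ∂_2 − rank ∂_3 = (10 − 6) − 4 = 0, and the invariant factors of ∂_3 are all 1, so H_2 = 0.
  H_3: rank ker ∂_3 − rank ∂_4 = (5 − 4) − 0 = 1, and there is no ∂_4, so H_3 = Z.

H_0 = Z,  H_1 = 0,  H_2 = 0,  H_3 = Z.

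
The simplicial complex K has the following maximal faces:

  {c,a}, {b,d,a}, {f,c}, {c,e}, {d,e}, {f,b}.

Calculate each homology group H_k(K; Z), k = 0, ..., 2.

Order the vertices as a < b < c < d < e < f. Listing each simplex with vertices in this order, K has dimension 2 with simplices:

  0-simplices (6): a, b, c, d, e, f
  1-simplices (8): ab, ac, ad, bd, bf, ce, cf, de
  2-simplices (1): abd

Hence C_0 ≅ Z^6, C_1 ≅ Z^8, C_2 ≅ Z^1.

∂_1: C_1 → C_0 is given by ∂[p,q] = [q] − [p].
The resulting 6×8 matrix has rank 5, and its Smith normal form has invariant factors (1,1,1,1,1).

∂_2: C_2 → C_1 sends each 2-simplex [p,q,r] to [q,r] − [p,r] + [p,q]. For instance
  ∂abd = bd − ad + ab.
The resulting 8×1 matrix has rank 1, and its Smith normal form has invariant factors (1).

Computing H_k = (kernel of ∂_k) / (image of ∂_{k+1}):

  H_0: rank C_0 − rank ∂_1 = 6 − 5 = 1, and the invariant factors of ∂_1 are all 1, so H_0 = Z.
  H_1: rank ker ∂_1 − rank ∂_2 = (8 − 5) − 1 = 2, and the invariant factors of ∂_2 are all 1, so H_1 = Z^2.
  H_2: rank ker ∂_2 − rank ∂_3 = (1 − 1) − 0 = 0, and there is no ∂_3, so H_2 = 0.

As a check, the Euler characteristic is 6 − 8 + 1 = -1, which agrees with 1 − 2 + 0 = -1.

H_0 = Z,  H_1 = Z^2,  H_2 = 0.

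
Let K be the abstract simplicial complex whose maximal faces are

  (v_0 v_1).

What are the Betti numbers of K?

K has 2 vertices, 1 edge.
rank ∂_0 = 0, rank ∂_1 = 1 ⇒ b_0 = 2 − 0 − 1 = 1; all invariant factors of ∂_1 are 1 so no torsion. So H_0 ≅ Z.
rank ∂_1 = 1, rank ∂_2 = 0 ⇒ b_1 = 1 − 1 − 0 = 0. So H_1 ≅ 0.

b_0 = 1, b_1 = 0.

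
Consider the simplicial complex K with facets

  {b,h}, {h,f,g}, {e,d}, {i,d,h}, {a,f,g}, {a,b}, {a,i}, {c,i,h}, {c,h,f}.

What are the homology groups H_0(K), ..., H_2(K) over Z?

H_0 ≅ Z,  H_1 ≅ Z^2,  H_2 = 0.

We work with the vertex ordering a < b < c < d < e < f < g < h < i. The simplices of K, each written with vertices in increasing order, are:

  0-simplices (9): a, b, c, d, e, f, g, h, i
  1-simplices (15): ab, af, ag, ai, bh, cf, ch, ci, de, dh, di, fg, fh, gh, hi
  2-simplices (5): afg, cfh, chi, dhi, fgh

Hence C_0 ≅ Z^9, C_1 ≅ Z^15, C_2 ≅ Z^5.

Boundary ∂_1: C_1 → C_0 is given by ∂[p,q] = [q] − [p].
As a 9×15 matrix over Z this has rank 8, with invariant factors (1,1,1,1,1,1,1,1).

∂_2: C_2 → C_1 acts by ∂[p,q,r] = [q,r] − [p,r] + [p,q]. For instance
  ∂cfh = fh − ch + cf,
  ∂dhi = hi − di + dh.
The resulting 15×5 matrix has rank 5, and its Smith normal form has invariant factors (1,1,1,1,1).

Reading off H_k = ker ∂_k / im ∂_{k+1}:

  H_0: rank C_0 − rank ∂_1 = 9 − 8 = 1, and the invariant factors of ∂_1 are all 1, so H_0 ≅ Z.
  H_1: rank ker ∂_1 − rank ∂_2 = (15 − 8) − 5 = 2, and the invariant factors of ∂_2 are all 1, so H_1 ≅ Z^2.
  H_2: rank ker ∂_2 − rank ∂_3 = (5 − 5) − 0 = 0, and there is no ∂_3, so H_2 ≅ 0.

As a check, the Euler characteristic is 9 − 15 + 5 = -1, which agrees with 1 − 2 + 0 = -1.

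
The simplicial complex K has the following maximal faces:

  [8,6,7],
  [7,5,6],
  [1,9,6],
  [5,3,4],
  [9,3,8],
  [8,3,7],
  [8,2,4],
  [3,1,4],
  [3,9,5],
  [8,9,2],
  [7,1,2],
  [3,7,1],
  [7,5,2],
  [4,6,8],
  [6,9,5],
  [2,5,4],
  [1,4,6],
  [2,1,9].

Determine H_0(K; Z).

Fix the vertex order 1 < 2 < 3 < 4 < 5 < 6 < 7 < 8 < 9 and write every simplex with vertices in increasing order. Then dim K = 2 and the simplices of K are:

  0-simplices (9): [1], [2], [3], [4], [5], [6], [7], [8], [9]
  1-simplices (27): (27 of them)
  2-simplices (18): [1,2,7], [1,2,9], [1,3,4], [1,3,7], [1,4,6], [1,6,9], [2,4,5], [2,4,8], [2,5,7], [2,8,9], [3,4,5], [3,5,9], [3,7,8], [3,8,9], [4,6,8], [5,6,7], [5,6,9], [6,7,8]

so the chain groups are C_0 ≅ Z^9, C_1 ≅ Z^27, C_2 ≅ Z^18.

Boundary ∂_1: C_1 → C_0 is given by ∂[p,q] = [q] − [p].
As a 9×27 matrix over Z this has rank 8, with invariant factors (1,1,1,1,1,1,1,1).

The boundary map ∂_2: C_2 → C_1 sends each 2-simplex [p,q,r] to [q,r] − [p,r] + [p,q]. For instance
  ∂[5,6,9] = [6,9] − [5,9] + [5,6],
  ∂[3,8,9] = [8,9] − [3,9] + [3,8].
This gives a 27×18 integer matrix of rank 17; reducing to Smith normal form yields diagonal entries (1,1,1,1,1,1,1,1,1,1,1,1,1,1,1,1,1).

Now H_k = ker ∂_k / im ∂_{k+1}, so:

  H_0: rank C_0 − rank ∂_1 = 9 − 8 = 1, and the invariant factors of ∂_1 are all 1, so H_0 ≅ Z.

(K is a triangulation of the torus T^2.)

H_0 = Z.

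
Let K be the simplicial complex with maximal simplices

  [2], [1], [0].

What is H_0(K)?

Fix the vertex order 0 < 1 < 2 and write every simplex with vertices in increasing order. Then dim K = 0 and the simplices of K are:

  0-simplices (3): [0], [1], [2]

giving chain groups C_0 ≅ Z^3.

Computing H_k = (kernel of ∂_k) / (image of ∂_{k+1}):

  H_0: rank C_0 − rank ∂_1 = 3 − 0 = 3, and there is no ∂_1, so H_0 = Z^3.

(K is a triangulation of a set of 3 points.)

H_0 = Z^3.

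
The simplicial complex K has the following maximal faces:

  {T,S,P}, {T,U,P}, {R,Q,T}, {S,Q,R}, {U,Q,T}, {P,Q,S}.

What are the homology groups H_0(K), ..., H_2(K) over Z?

Take the total order P < Q < R < S < T < U on the vertex set. Then K (dimension 2) consists of the simplices:

  0-simplices (6): P, Q, R, S, T, U
  1-simplices (12): PQ, PS, PT, PU, QR, QS, QT, QU, RS, RT, ST, TU
  2-simplices (6): PQS, PST, PTU, QRS, QRT, QTU

giving chain groups C_0 ≅ Z^6, C_1 ≅ Z^12, C_2 ≅ Z^6.

∂_1: C_1 → C_0 maps an edge to its endpoints' difference, ∂[p,q] = q − p. For instance
  ∂RS = S − R.
This gives a 6×12 integer matrix of rank 5; reducing to Smith normal form yields diagonal entries (1,1,1,1,1).

The boundary map ∂_2: C_2 → C_1 sends each 2-simplex [p,q,r] to [q,r] − [p,r] + [p,q]. For instance
  ∂QTU = TU − QU + QT,
  ∂PQS = QS − PS + PQ.
As a 12×6 matrix over Z this has rank 6, with invariant factors (1,1,1,1,1,1).

Computing H_k = (kernel of ∂_k) / (image of ∂_{k+1}):

  H_0: rank C_0 − rank ∂_1 = 6 − 5 = 1, and the invariant factors of ∂_1 are all 1, so H_0 = Z.
  H_1: rank ker ∂_1 − rank ∂_2 = (12 − 5) − 6 = 1, and the invariant factors of ∂_2 are all 1, so H_1 = Z.
  H_2: rank ker ∂_2 − rank ∂_3 = (6 − 6) − 0 = 0, and there is no ∂_3, so H_2 = 0.

H_0 ≅ Z,  H_1 ≅ Z,  H_2 = 0.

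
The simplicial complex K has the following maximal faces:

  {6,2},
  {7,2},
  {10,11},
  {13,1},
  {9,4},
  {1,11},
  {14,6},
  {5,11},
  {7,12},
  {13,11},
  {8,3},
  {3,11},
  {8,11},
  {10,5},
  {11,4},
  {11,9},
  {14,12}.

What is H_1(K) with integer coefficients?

H_1 ≅ Z^5.

K has 14 vertices, 17 edges.
rank ∂_1 = 12, rank ∂_2 = 0 ⇒ b_1 = 17 − 12 − 0 = 5. So H_1 ≅ Z^5.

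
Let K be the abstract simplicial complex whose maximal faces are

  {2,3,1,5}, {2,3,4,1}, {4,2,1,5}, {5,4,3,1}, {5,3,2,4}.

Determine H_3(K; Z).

K has 5 vertices, 10 edges, 10 triangles, 5 3-simplices.
rank ∂_3 = 4, rank ∂_4 = 0 ⇒ b_3 = 5 − 4 − 0 = 1. So H_3 ≅ Z.

H_3 = Z.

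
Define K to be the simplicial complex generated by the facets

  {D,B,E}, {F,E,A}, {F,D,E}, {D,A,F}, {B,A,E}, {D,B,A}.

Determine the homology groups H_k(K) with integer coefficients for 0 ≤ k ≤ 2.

We work with the vertex ordering A < B < D < E < F. The simplices of K, each written with vertices in increasing order, are:

  0-simplices (5): A, B, D, E, F
  1-simplices (9): AB, AD, AE, AF, BD, BE, DE, DF, EF
  2-simplices (6): ABD, ABE, ADF, AEF, BDE, DEF

giving chain groups C_0 ≅ Z^5, C_1 ≅ Z^9, C_2 ≅ Z^6.

The boundary map ∂_1: C_1 → C_0 maps an edge to its endpoints' difference, ∂[p,q] = q − p. For instance
  ∂BE = E − B.
The 5×9 boundary matrix has rank 4 and Smith normal form diag(1,1,1,1).

Boundary ∂_2: C_2 → C_1 maps a triangle to the signed sum of its edges. For instance
  ∂AEF = EF − AF + AE,
  ∂ABE = BE − AE + AB.
The 9×6 boundary matrix has rank 5 and Smith normal form diag(1,1,1,1,1).

From H_k ≅ ker(∂_k) / im(∂_{k+1}) we obtain:

  H_0: rank C_0 − rank ∂_1 = 5 − 4 = 1, and the invariant factors of ∂_1 are all 1, so H_0 = Z.
  H_1: rank ker ∂_1 − rank ∂_2 = (9 − 4) − 5 = 0, and the invariant factors of ∂_2 are all 1, so H_1 = 0.
  H_2: rank ker ∂_2 − rank ∂_3 = (6 − 5) − 0 = 1, and there is no ∂_3, so H_2 = Z.

(K is a triangulation of the 2-sphere S^2.)

H_0 = Z,  H_1 = 0,  H_2 = Z.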